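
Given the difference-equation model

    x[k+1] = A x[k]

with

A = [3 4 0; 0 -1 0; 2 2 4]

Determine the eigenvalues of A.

det(zI - A) = z^3 - (tr A)z^2 + (M11 + M22 + M33)z - det A, where Mii is the 2×2 principal minor of A obtained by deleting row i and column i.
tr A = 3 + (-1) + 4 = 6; M11 = (-1)·4 - 0·2 = -4 - 0 = -4; M22 = 3·4 - 0·2 = 12 - 0 = 12; M33 = 3·(-1) - 4·0 = -3 - 0 = -3; sum of minors = 5.
det A = 3·((-1)·4 - 0·2) - 4·(0·4 - 0·2) + 0·(0·2 - (-1)·2) = 3·(-4) - 4·0 + 0·2 = -12.
So p(z) = det(zI - A) = z^3 - 6z^2 + 5z + 12.
Rational-root test: any integer root divides 12. Testing small divisors, z = -1 works: p(-1) = -1 + (-6) + (-5) + 12 = 0, so (z + 1) is a factor.
Dividing, p(z) = (z + 1)(z^2 - 7z + 12).
Factor z^2 - 7z + 12: two numbers with sum 7 and product 12 are 4 and 3, so z^2 - 7z + 12 = (z - 4)(z - 3).
Hence p(z) = (z - 4) (z - 3) (z + 1), with roots -1, 3, 4.

-1, 3, 4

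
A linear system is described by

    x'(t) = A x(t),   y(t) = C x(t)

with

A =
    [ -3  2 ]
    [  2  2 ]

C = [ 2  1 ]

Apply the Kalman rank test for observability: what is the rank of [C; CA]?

CA = [[-4, 6]]
Observability matrix O = [C; CA] = [[2, 1], [-4, 6]]
det(O) = 2·6 - 1·(-4) = 12 - (-4) = 16 ≠ 0, so rank(O) = 2.
rank(O) = 2 = n, so the pair (A, C) is completely observable.

2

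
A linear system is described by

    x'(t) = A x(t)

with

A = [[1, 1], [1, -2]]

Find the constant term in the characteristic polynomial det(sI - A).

For a 2×2 matrix, det(sI - A) = s^2 - (tr A)s + det A.
tr A = -1, det A = -3.
So p(s) = s^2 + s - 3.
The constant term is -3.

-3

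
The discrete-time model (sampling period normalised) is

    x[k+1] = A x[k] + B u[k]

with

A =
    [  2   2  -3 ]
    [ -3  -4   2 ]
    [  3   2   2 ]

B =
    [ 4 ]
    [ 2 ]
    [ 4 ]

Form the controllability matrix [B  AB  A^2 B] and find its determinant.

AB = [[0], [-12], [24]]
A^2B = [[-96], [96], [24]]
Controllability matrix C = [B  AB  A^2B] = [[4, 0, -96], [2, -12, 96], [4, 24, 24]]
Expanding along the first row, det(C) = 4·((-12)·24 - 96·24) - 0·(2·24 - 96·4) + (-96)·(2·24 - (-12)·4) = 4·(-2592) - 0·(-336) + (-96)·96 = -19584
Since det(C) ≠ 0, rank(C) = 3 and the system is completely controllable.

-19584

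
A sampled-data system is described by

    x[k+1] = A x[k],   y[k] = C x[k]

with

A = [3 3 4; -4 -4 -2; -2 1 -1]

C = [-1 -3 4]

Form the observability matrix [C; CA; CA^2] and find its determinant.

2168

CA = [[1, 13, -2]]
CA^2 = [[-45, -51, -20]]
Observability matrix O = [C; CA; CA^2] = [[-1, -3, 4], [1, 13, -2], [-45, -51, -20]]
Expanding along the first row, det(O) = (-1)·(13·(-20) - (-2)·(-51)) - (-3)·(1·(-20) - (-2)·(-45)) + 4·(1·(-51) - 13·(-45)) = (-1)·(-362) - (-3)·(-110) + 4·534 = 2168
Since det(O) ≠ 0, rank(O) = 3 and the system is completely observable.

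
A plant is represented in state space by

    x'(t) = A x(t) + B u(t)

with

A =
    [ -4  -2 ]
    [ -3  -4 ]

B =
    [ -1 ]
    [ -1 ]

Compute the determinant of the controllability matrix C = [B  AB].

AB = [[6], [7]]
Controllability matrix C = [B  AB] = [[-1, 6], [-1, 7]]
det(C) = (-1)·7 - 6·(-1) = -7 - (-6) = -1
Since det(C) ≠ 0, rank(C) = 2 and the system is completely controllable.

-1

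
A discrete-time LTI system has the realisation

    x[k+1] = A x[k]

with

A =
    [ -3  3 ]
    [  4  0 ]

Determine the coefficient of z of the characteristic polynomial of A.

For a 2×2 matrix, det(zI - A) = z^2 - (tr A)z + det A.
tr A = -3, det A = -12.
So p(z) = z^2 + 3z - 12.
The coefficient of z is 3.

3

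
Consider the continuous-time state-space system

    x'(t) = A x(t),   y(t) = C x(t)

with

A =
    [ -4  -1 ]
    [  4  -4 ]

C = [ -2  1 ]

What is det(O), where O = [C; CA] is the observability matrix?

CA = [[12, -2]]
Observability matrix O = [C; CA] = [[-2, 1], [12, -2]]
det(O) = (-2)·(-2) - 1·12 = 4 - 12 = -8
Since det(O) ≠ 0, rank(O) = 2 and the system is completely observable.

-8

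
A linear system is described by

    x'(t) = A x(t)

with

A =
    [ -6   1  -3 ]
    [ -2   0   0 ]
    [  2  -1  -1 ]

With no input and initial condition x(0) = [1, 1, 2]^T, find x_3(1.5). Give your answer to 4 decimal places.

-0.2785

det(sI - A) = s^3 - (tr A)s^2 + (M11 + M22 + M33)s - det A, where Mii is the 2×2 principal minor of A obtained by deleting row i and column i.
tr A = (-6) + 0 + (-1) = -7; M11 = 0·(-1) - 0·(-1) = 0 - 0 = 0; M22 = (-6)·(-1) - (-3)·2 = 6 - (-6) = 12; M33 = (-6)·0 - 1·(-2) = 0 - (-2) = 2; sum of minors = 14.
det A = (-6)·(0·(-1) - 0·(-1)) - 1·((-2)·(-1) - 0·2) + (-3)·((-2)·(-1) - 0·2) = (-6)·0 - 1·2 + (-3)·2 = -8.
So p(s) = det(sI - A) = s^3 + 7s^2 + 14s + 8.
Rational-root test: any integer root divides 8. Testing small divisors, s = -1 works: p(-1) = -1 + 7 + (-14) + 8 = 0, so (s + 1) is a factor.
Dividing, p(s) = (s + 1)(s^2 + 6s + 8).
Factor s^2 + 6s + 8: two numbers with sum -6 and product 8 are -2 and -4, so s^2 + 6s + 8 = (s + 2)(s + 4).
Hence p(s) = (s + 1) (s + 2) (s + 4), with roots -4, -2, -1.
The eigenvalues -4, -2, -1 are distinct and real, so A is diagonalisable and x(t) = e^{At} x(0) = V diag(e^{λ_i t}) V^{-1} x(0), where the columns of V are the eigenvectors.
λ = -4: A - (-4)I = [[-2, 1, -3], [-2, 4, 0], [2, -1, 3]]. v must be orthogonal to every row; (row 1) × (row 2) = [12, 6, -6], so take v_1 = [2, 1, -1]^T.
λ = -2: A - (-2)I = [[-4, 1, -3], [-2, 2, 0], [2, -1, 1]]. v must be orthogonal to every row; (row 1) × (row 2) = [6, 6, -6], so take v_2 = [-1, -1, 1]^T.
λ = -1: A - (-1)I = [[-5, 1, -3], [-2, 1, 0], [2, -1, 0]]. v must be orthogonal to every row; (row 1) × (row 2) = [3, 6, -3], so take v_3 = [-1, -2, 1]^T.
V = [v_1 v_2 v_3] = [[2, -1, -1], [1, -1, -2], [-1, 1, 1]] has det V = 1, so V^{-1} = adj(V)/det V = [[1, 0, 1], [1, 1, 3], [0, -1, -1]].
Modal coordinates z(0) = V^{-1} x(0): 1·1 + 0·1 + 1·2 = 3; 1·1 + 1·1 + 3·2 = 8; 0·1 + (-1)·1 + (-1)·2 = -3; so z(0) = [3, 8, -3]^T.
x_3(t) = Σ_i (v_i)_3 · z_i(0) · e^{λ_i t} (row 3 of V times the modal terms).
x_3(1.5) = (-1)·3·e^{-4·1.5} + 1·8·e^{-2·1.5} + 1·(-3)·e^{-1·1.5} = (-3)·0.002479 + 8·0.049787 + (-3)·0.223130 = -0.2785.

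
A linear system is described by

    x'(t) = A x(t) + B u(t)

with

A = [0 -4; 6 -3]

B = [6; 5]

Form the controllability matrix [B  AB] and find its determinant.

AB = [[-20], [21]]
Controllability matrix C = [B  AB] = [[6, -20], [5, 21]]
det(C) = 6·21 - (-20)·5 = 126 - (-100) = 226
Since det(C) ≠ 0, rank(C) = 2 and the system is completely controllable.

226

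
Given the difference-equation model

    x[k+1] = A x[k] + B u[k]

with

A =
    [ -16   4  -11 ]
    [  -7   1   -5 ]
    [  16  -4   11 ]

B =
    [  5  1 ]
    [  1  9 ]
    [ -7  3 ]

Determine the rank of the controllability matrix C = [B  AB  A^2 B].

2

AB = [[1, -13], [1, -13], [-1, 13]]
A^2B = [[-1, 13], [-1, 13], [1, -13]]
Controllability matrix C = [B  AB  A^2B] = [[5, 1, 1, -13, -1, 13], [1, 9, 1, -13, -1, 13], [-7, 3, -1, 13, 1, -13]]
The rows r1, r2, r3 of C are linearly dependent: 3·r1 - r2 + 2·r3 = 0 (check each entry), so rank(C) ≤ 2.
The 2×2 minor from rows 1, 2, columns 1, 2 is 5·9 - 1·1 = 45 - 1 = 44 ≠ 0, so rank(C) = 2.
rank(C) = 2 < n = 3, so the pair (A, B) is not completely controllable.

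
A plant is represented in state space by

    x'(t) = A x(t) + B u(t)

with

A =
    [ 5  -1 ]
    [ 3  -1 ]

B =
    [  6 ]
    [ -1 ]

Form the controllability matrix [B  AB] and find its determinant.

AB = [[31], [19]]
Controllability matrix C = [B  AB] = [[6, 31], [-1, 19]]
det(C) = 6·19 - 31·(-1) = 114 - (-31) = 145
Since det(C) ≠ 0, rank(C) = 2 and the system is completely controllable.

145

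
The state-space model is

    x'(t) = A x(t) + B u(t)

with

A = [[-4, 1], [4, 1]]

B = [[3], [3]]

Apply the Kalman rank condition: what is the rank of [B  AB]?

2

AB = [[-9], [15]]
Controllability matrix C = [B  AB] = [[3, -9], [3, 15]]
det(C) = 3·15 - (-9)·3 = 45 - (-27) = 72 ≠ 0, so rank(C) = 2.
rank(C) = 2 = n, so the pair (A, B) is completely controllable.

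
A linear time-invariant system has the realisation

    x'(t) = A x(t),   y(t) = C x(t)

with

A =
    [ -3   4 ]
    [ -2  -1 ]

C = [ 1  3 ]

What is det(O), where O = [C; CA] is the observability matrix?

CA = [[-9, 1]]
Observability matrix O = [C; CA] = [[1, 3], [-9, 1]]
det(O) = 1·1 - 3·(-9) = 1 - (-27) = 28
Since det(O) ≠ 0, rank(O) = 2 and the system is completely observable.

28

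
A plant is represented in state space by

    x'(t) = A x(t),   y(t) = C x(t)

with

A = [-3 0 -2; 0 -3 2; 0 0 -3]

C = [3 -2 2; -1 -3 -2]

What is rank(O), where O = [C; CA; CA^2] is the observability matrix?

CA = [[-9, 6, -16], [3, 9, 2]]
CA^2 = [[27, -18, 78], [-9, -27, 6]]
Observability matrix O = [C; CA; CA^2] = [[3, -2, 2], [-1, -3, -2], [-9, 6, -16], [3, 9, 2], [27, -18, 78], [-9, -27, 6]]
Take the 3×3 submatrix of O formed by rows 1, 2, 3: [[3, -2, 2], [-1, -3, -2], [-9, 6, -16]]. Its determinant is 3·((-3)·(-16) - (-2)·6) - (-2)·((-1)·(-16) - (-2)·(-9)) + 2·((-1)·6 - (-3)·(-9)) = 3·60 - (-2)·(-2) + 2·(-33) = 110 ≠ 0.
So rank(O) ≥ 3; since O has 3 columns, rank(O) = 3.
rank(O) = 3 = n, so the pair (A, C) is completely observable.

3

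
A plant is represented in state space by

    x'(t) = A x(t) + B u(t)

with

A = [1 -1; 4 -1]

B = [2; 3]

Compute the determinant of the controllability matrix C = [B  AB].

13

AB = [[-1], [5]]
Controllability matrix C = [B  AB] = [[2, -1], [3, 5]]
det(C) = 2·5 - (-1)·3 = 10 - (-3) = 13
Since det(C) ≠ 0, rank(C) = 2 and the system is completely controllable.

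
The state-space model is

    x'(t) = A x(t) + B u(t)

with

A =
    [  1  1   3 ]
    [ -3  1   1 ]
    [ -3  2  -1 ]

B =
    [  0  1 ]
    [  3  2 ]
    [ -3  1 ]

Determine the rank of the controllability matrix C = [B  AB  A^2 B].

3

AB = [[-6, 6], [0, 0], [9, 0]]
A^2B = [[21, 6], [27, -18], [9, -18]]
Controllability matrix C = [B  AB  A^2B] = [[0, 1, -6, 6, 21, 6], [3, 2, 0, 0, 27, -18], [-3, 1, 9, 0, 9, -18]]
Take the 3×3 submatrix of C formed by columns 1, 2, 3: [[0, 1, -6], [3, 2, 0], [-3, 1, 9]]. Its determinant is 0·(2·9 - 0·1) - 1·(3·9 - 0·(-3)) + (-6)·(3·1 - 2·(-3)) = 0·18 - 1·27 + (-6)·9 = -81 ≠ 0.
So rank(C) ≥ 3; since C has 3 rows, rank(C) = 3.
rank(C) = 3 = n, so the pair (A, B) is completely controllable.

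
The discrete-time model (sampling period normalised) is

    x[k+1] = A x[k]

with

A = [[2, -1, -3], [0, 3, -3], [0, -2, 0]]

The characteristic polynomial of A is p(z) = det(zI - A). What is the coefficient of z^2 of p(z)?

Expand det(zI - A) for the 3×3 matrix.
p(z) = z^3 - 5z^2 + 12.
(Check: constant term = det(-A) = (-1)^3 det A = 12; coefficient of z^2 = -tr A = -5.)
The coefficient of z^2 is -5.

-5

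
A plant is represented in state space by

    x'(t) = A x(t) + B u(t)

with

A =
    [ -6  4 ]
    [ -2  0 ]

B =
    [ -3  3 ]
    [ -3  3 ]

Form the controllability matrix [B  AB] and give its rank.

1

AB = [[6, -6], [6, -6]]
Controllability matrix C = [B  AB] = [[-3, 3, 6, -6], [-3, 3, 6, -6]]
Every column of C is a scalar multiple of column 1 = [-3, -3] (multipliers 1, -1, -2, 2), so the columns span a one-dimensional space.
C ≠ 0, hence rank(C) = 1.
rank(C) = 1 < n = 2, so the pair (A, B) is not completely controllable.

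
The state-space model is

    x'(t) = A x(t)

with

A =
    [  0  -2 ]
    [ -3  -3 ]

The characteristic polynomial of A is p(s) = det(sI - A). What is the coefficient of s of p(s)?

For a 2×2 matrix, det(sI - A) = s^2 - (tr A)s + det A.
tr A = -3, det A = -6.
So p(s) = s^2 + 3s - 6.
The coefficient of s is 3.

3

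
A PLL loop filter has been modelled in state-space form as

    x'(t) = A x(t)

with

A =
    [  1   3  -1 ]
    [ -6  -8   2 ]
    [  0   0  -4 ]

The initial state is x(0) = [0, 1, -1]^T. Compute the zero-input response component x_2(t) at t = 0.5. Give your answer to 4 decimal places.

det(sI - A) = s^3 - (tr A)s^2 + (M11 + M22 + M33)s - det A, where Mii is the 2×2 principal minor of A obtained by deleting row i and column i.
tr A = 1 + (-8) + (-4) = -11; M11 = (-8)·(-4) - 2·0 = 32 - 0 = 32; M22 = 1·(-4) - (-1)·0 = -4 - 0 = -4; M33 = 1·(-8) - 3·(-6) = -8 - (-18) = 10; sum of minors = 38.
det A = 1·((-8)·(-4) - 2·0) - 3·((-6)·(-4) - 2·0) + (-1)·((-6)·0 - (-8)·0) = 1·32 - 3·24 + (-1)·0 = -40.
So p(s) = det(sI - A) = s^3 + 11s^2 + 38s + 40.
Rational-root test: any integer root divides 40. Testing small divisors, s = -2 works: p(-2) = -8 + 44 + (-76) + 40 = 0, so (s + 2) is a factor.
Dividing, p(s) = (s + 2)(s^2 + 9s + 20).
Factor s^2 + 9s + 20: two numbers with sum -9 and product 20 are -4 and -5, so s^2 + 9s + 20 = (s + 4)(s + 5).
Hence p(s) = (s + 2) (s + 4) (s + 5), with roots -5, -4, -2.
The eigenvalues -5, -4, -2 are distinct and real, so A is diagonalisable and x(t) = e^{At} x(0) = V diag(e^{λ_i t}) V^{-1} x(0), where the columns of V are the eigenvectors.
λ = -5: A - (-5)I = [[6, 3, -1], [-6, -3, 2], [0, 0, 1]]. v must be orthogonal to every row; (row 1) × (row 2) = [3, -6, 0], so take v_1 = [-1, 2, 0]^T.
λ = -4: A - (-4)I = [[5, 3, -1], [-6, -4, 2], [0, 0, 0]]. v must be orthogonal to every row; (row 1) × (row 2) = [2, -4, -2], so take v_2 = [-1, 2, 1]^T.
λ = -2: A - (-2)I = [[3, 3, -1], [-6, -6, 2], [0, 0, -2]]. v must be orthogonal to every row; (row 1) × (row 3) = [-6, 6, 0], so take v_3 = [-1, 1, 0]^T.
V = [v_1 v_2 v_3] = [[-1, -1, -1], [2, 2, 1], [0, 1, 0]] has det V = -1, so V^{-1} = adj(V)/det V = [[1, 1, -1], [0, 0, 1], [-2, -1, 0]].
Modal coordinates z(0) = V^{-1} x(0): 1·0 + 1·1 + (-1)·(-1) = 2; 0·0 + 0·1 + 1·(-1) = -1; (-2)·0 + (-1)·1 + 0·(-1) = -1; so z(0) = [2, -1, -1]^T.
x_2(t) = Σ_i (v_i)_2 · z_i(0) · e^{λ_i t} (row 2 of V times the modal terms).
x_2(0.5) = 2·2·e^{-5·0.5} + 2·(-1)·e^{-4·0.5} + 1·(-1)·e^{-2·0.5} = 4·0.082085 + (-2)·0.135335 + (-1)·0.367879 = -0.3102.

-0.3102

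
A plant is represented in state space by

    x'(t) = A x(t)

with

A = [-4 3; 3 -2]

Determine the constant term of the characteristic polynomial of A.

-1

For a 2×2 matrix, det(sI - A) = s^2 - (tr A)s + det A.
tr A = -6, det A = -1.
So p(s) = s^2 + 6s - 1.
The constant term is -1.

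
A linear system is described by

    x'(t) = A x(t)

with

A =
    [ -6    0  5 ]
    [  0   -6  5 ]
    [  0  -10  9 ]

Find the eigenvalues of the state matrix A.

det(sI - A) = s^3 - (tr A)s^2 + (M11 + M22 + M33)s - det A, where Mii is the 2×2 principal minor of A obtained by deleting row i and column i.
tr A = (-6) + (-6) + 9 = -3; M11 = (-6)·9 - 5·(-10) = -54 - (-50) = -4; M22 = (-6)·9 - 5·0 = -54 - 0 = -54; M33 = (-6)·(-6) - 0·0 = 36 - 0 = 36; sum of minors = -22.
det A = (-6)·((-6)·9 - 5·(-10)) - 0·(0·9 - 5·0) + 5·(0·(-10) - (-6)·0) = (-6)·(-4) - 0·0 + 5·0 = 24.
So p(s) = det(sI - A) = s^3 + 3s^2 - 22s - 24.
Rational-root test: any integer root divides -24. Testing small divisors, s = -1 works: p(-1) = -1 + 3 + 22 + (-24) = 0, so (s + 1) is a factor.
Dividing, p(s) = (s + 1)(s^2 + 2s - 24).
Factor s^2 + 2s - 24: two numbers with sum -2 and product -24 are 4 and -6, so s^2 + 2s - 24 = (s - 4)(s + 6).
Hence p(s) = (s - 4) (s + 1) (s + 6), with roots -6, -1, 4.
At least one eigenvalue has non-negative real part, so the system is not asymptotically stable.

-6, -1, 4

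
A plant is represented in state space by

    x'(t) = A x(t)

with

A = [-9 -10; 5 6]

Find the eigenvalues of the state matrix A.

-4, 1

det(sI - A) = s^2 - (tr A)s + det A, with tr A = (-9) + 6 = -3 and det A = (-9)·6 - (-10)·5 = -54 - (-50) = -4.
So p(s) = det(sI - A) = s^2 + 3s - 4.
Factor s^2 + 3s - 4: two numbers with sum -3 and product -4 are 1 and -4, so s^2 + 3s - 4 = (s - 1)(s + 4).
Hence p(s) = (s - 1) (s + 4), with roots -4, 1.
At least one eigenvalue has non-negative real part, so the system is not asymptotically stable.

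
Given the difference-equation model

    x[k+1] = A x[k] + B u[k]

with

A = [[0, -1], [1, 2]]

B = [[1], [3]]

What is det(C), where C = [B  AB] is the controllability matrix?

AB = [[-3], [7]]
Controllability matrix C = [B  AB] = [[1, -3], [3, 7]]
det(C) = 1·7 - (-3)·3 = 7 - (-9) = 16
Since det(C) ≠ 0, rank(C) = 2 and the system is completely controllable.

16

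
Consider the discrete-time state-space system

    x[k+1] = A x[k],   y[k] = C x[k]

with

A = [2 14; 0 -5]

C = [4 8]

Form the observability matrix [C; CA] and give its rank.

CA = [[8, 16]]
Observability matrix O = [C; CA] = [[4, 8], [8, 16]]
Every row of O is a scalar multiple of row 1 = [4, 8] (multipliers 1, 2), so the rows span a one-dimensional space.
O ≠ 0, hence rank(O) = 1.
rank(O) = 1 < n = 2, so the pair (A, C) is not completely observable.

1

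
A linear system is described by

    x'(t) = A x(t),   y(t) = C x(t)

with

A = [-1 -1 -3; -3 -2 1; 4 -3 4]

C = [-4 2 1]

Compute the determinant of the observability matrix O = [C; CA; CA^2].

-115

CA = [[2, -3, 18]]
CA^2 = [[79, -50, 63]]
Observability matrix O = [C; CA; CA^2] = [[-4, 2, 1], [2, -3, 18], [79, -50, 63]]
Expanding along the first row, det(O) = (-4)·((-3)·63 - 18·(-50)) - 2·(2·63 - 18·79) + 1·(2·(-50) - (-3)·79) = (-4)·711 - 2·(-1296) + 1·137 = -115
Since det(O) ≠ 0, rank(O) = 3 and the system is completely observable.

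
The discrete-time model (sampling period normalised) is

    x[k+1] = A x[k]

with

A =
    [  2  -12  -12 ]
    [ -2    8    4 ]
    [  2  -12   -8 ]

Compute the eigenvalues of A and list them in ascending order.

det(zI - A) = z^3 - (tr A)z^2 + (M11 + M22 + M33)z - det A, where Mii is the 2×2 principal minor of A obtained by deleting row i and column i.
tr A = 2 + 8 + (-8) = 2; M11 = 8·(-8) - 4·(-12) = -64 - (-48) = -16; M22 = 2·(-8) - (-12)·2 = -16 - (-24) = 8; M33 = 2·8 - (-12)·(-2) = 16 - 24 = -8; sum of minors = -16.
det A = 2·(8·(-8) - 4·(-12)) - (-12)·((-2)·(-8) - 4·2) + (-12)·((-2)·(-12) - 8·2) = 2·(-16) - (-12)·8 + (-12)·8 = -32.
So p(z) = det(zI - A) = z^3 - 2z^2 - 16z + 32.
Rational-root test: any integer root divides 32. Testing small divisors, z = 2 works: p(2) = 8 + (-8) + (-32) + 32 = 0, so (z - 2) is a factor.
Dividing, p(z) = (z - 2)(z^2 - 16).
Factor z^2 - 16: two numbers with sum 0 and product -16 are 4 and -4, so z^2 - 16 = (z - 4)(z + 4).
Hence p(z) = (z - 4) (z - 2) (z + 4), with roots -4, 2, 4.

-4, 2, 4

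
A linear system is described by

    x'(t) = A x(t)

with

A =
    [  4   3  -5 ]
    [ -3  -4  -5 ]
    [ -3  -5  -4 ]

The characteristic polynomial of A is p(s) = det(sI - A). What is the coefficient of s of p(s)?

Expand det(sI - A) for the 3×3 matrix.
p(s) = s^3 + 4s^2 - 47s + 42.
(Check: constant term = det(-A) = (-1)^3 det A = 42; coefficient of s^2 = -tr A = 4.)
The coefficient of s is -47.

-47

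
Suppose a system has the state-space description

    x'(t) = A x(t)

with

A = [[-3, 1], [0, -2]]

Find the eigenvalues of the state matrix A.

-3, -2

det(sI - A) = s^2 - (tr A)s + det A, with tr A = (-3) + (-2) = -5 and det A = (-3)·(-2) - 1·0 = 6 - 0 = 6.
So p(s) = det(sI - A) = s^2 + 5s + 6.
Factor s^2 + 5s + 6: two numbers with sum -5 and product 6 are -2 and -3, so s^2 + 5s + 6 = (s + 2)(s + 3).
Hence p(s) = (s + 2) (s + 3), with roots -3, -2.
All eigenvalues have negative real part, so the system is asymptotically stable.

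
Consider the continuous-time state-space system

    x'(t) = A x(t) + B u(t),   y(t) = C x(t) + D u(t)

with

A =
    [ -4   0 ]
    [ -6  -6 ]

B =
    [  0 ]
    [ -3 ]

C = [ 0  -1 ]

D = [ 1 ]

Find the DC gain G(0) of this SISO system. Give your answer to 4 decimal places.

G(0) = C(-A)^{-1}B + D = -C A^{-1} B + D.
det A = 24, so A^{-1} = (1/24)·adj(A) = [[-1/4, 0], [1/4, -1/6]]
A^{-1} B = [0, 1/2]^T
C A^{-1} B = -1/2
G(0) = D - C A^{-1} B = 1 - (-1/2) = 3/2 ≈ 1.5000

1.5000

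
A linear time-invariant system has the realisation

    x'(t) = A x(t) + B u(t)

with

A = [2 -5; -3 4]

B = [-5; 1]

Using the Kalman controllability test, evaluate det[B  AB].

-80

AB = [[-15], [19]]
Controllability matrix C = [B  AB] = [[-5, -15], [1, 19]]
det(C) = (-5)·19 - (-15)·1 = -95 - (-15) = -80
Since det(C) ≠ 0, rank(C) = 2 and the system is completely controllable.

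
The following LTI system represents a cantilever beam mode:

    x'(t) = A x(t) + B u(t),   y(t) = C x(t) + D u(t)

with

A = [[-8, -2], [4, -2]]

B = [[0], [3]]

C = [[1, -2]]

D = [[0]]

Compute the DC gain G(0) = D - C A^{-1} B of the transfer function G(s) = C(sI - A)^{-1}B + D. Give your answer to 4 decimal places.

G(0) = C(-A)^{-1}B + D = -C A^{-1} B + D.
det A = 24, so A^{-1} = (1/24)·adj(A) = [[-1/12, 1/12], [-1/6, -1/3]]
A^{-1} B = [1/4, -1]^T
C A^{-1} B = 9/4
G(0) = D - C A^{-1} B = 0 - (9/4) = -9/4 ≈ -2.2500

-2.2500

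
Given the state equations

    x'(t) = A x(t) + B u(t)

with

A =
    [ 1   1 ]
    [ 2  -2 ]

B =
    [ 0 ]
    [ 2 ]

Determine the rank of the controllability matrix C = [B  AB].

AB = [[2], [-4]]
Controllability matrix C = [B  AB] = [[0, 2], [2, -4]]
det(C) = 0·(-4) - 2·2 = 0 - 4 = -4 ≠ 0, so rank(C) = 2.
rank(C) = 2 = n, so the pair (A, B) is completely controllable.

2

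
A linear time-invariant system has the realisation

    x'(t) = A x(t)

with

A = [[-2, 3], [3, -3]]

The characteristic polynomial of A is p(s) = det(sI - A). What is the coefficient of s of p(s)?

5

For a 2×2 matrix, det(sI - A) = s^2 - (tr A)s + det A.
tr A = -5, det A = -3.
So p(s) = s^2 + 5s - 3.
The coefficient of s is 5.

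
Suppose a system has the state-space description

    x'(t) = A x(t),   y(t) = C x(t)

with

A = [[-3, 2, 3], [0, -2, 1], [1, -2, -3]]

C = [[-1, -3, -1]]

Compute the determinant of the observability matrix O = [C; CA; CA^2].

CA = [[2, 6, -3]]
CA^2 = [[-9, -2, 21]]
Observability matrix O = [C; CA; CA^2] = [[-1, -3, -1], [2, 6, -3], [-9, -2, 21]]
Expanding along the first row, det(O) = (-1)·(6·21 - (-3)·(-2)) - (-3)·(2·21 - (-3)·(-9)) + (-1)·(2·(-2) - 6·(-9)) = (-1)·120 - (-3)·15 + (-1)·50 = -125
Since det(O) ≠ 0, rank(O) = 3 and the system is completely observable.

-125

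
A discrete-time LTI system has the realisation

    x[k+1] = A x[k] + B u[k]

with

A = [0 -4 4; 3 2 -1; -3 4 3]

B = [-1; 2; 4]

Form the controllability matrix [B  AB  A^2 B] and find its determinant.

5328

AB = [[8], [-3], [23]]
A^2B = [[104], [-5], [33]]
Controllability matrix C = [B  AB  A^2B] = [[-1, 8, 104], [2, -3, -5], [4, 23, 33]]
Expanding along the first row, det(C) = (-1)·((-3)·33 - (-5)·23) - 8·(2·33 - (-5)·4) + 104·(2·23 - (-3)·4) = (-1)·16 - 8·86 + 104·58 = 5328
Since det(C) ≠ 0, rank(C) = 3 and the system is completely controllable.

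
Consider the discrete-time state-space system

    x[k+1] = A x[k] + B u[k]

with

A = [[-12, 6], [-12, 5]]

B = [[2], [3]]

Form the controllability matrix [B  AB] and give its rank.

AB = [[-6], [-9]]
Controllability matrix C = [B  AB] = [[2, -6], [3, -9]]
Every column of C is a scalar multiple of column 1 = [2, 3] (multipliers 1, -3), so the columns span a one-dimensional space.
C ≠ 0, hence rank(C) = 1.
rank(C) = 1 < n = 2, so the pair (A, B) is not completely controllable.

1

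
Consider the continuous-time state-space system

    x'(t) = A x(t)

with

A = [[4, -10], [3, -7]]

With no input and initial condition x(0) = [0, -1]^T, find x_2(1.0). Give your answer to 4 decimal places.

det(sI - A) = s^2 - (tr A)s + det A, with tr A = 4 + (-7) = -3 and det A = 4·(-7) - (-10)·3 = -28 - (-30) = 2.
So p(s) = det(sI - A) = s^2 + 3s + 2.
Factor s^2 + 3s + 2: two numbers with sum -3 and product 2 are -1 and -2, so s^2 + 3s + 2 = (s + 1)(s + 2).
Hence p(s) = (s + 1) (s + 2), with roots -2, -1.
The eigenvalues -2, -1 are distinct and real, so A is diagonalisable and x(t) = e^{At} x(0) = V diag(e^{λ_i t}) V^{-1} x(0), where the columns of V are the eigenvectors.
λ = -2: A - (-2)I = [[6, -10], [3, -5]]. Row 1 gives 6·v1 + (-10)·v2 = 0, so take v_1 = [5, 3]^T.
λ = -1: A - (-1)I = [[5, -10], [3, -6]]. Row 1 gives 5·v1 + (-10)·v2 = 0, so take v_2 = [2, 1]^T.
V = [v_1 v_2] = [[5, 2], [3, 1]] has det V = -1, so V^{-1} = adj(V)/det V = [[-1, 2], [3, -5]].
Modal coordinates z(0) = V^{-1} x(0): (-1)·0 + 2·(-1) = -2; 3·0 + (-5)·(-1) = 5; so z(0) = [-2, 5]^T.
x_2(t) = Σ_i (v_i)_2 · z_i(0) · e^{λ_i t} (row 2 of V times the modal terms).
x_2(1.0) = 3·(-2)·e^{-2·1.0} + 1·5·e^{-1·1.0} = (-6)·0.135335 + 5·0.367879 = 1.0274.

1.0274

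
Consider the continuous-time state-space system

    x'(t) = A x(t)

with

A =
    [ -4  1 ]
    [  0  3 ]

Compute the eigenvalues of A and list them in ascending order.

det(sI - A) = s^2 - (tr A)s + det A, with tr A = (-4) + 3 = -1 and det A = (-4)·3 - 1·0 = -12 - 0 = -12.
So p(s) = det(sI - A) = s^2 + s - 12.
Factor s^2 + s - 12: two numbers with sum -1 and product -12 are 3 and -4, so s^2 + s - 12 = (s - 3)(s + 4).
Hence p(s) = (s - 3) (s + 4), with roots -4, 3.
At least one eigenvalue has non-negative real part, so the system is not asymptotically stable.

-4, 3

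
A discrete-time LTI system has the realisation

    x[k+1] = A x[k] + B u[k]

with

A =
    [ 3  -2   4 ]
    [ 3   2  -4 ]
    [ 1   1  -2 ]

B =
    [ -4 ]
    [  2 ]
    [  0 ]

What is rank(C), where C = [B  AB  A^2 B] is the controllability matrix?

AB = [[-16], [-8], [-2]]
A^2B = [[-40], [-56], [-20]]
Controllability matrix C = [B  AB  A^2B] = [[-4, -16, -40], [2, -8, -56], [0, -2, -20]]
det(C) = (-4)·((-8)·(-20) - (-56)·(-2)) - (-16)·(2·(-20) - (-56)·0) + (-40)·(2·(-2) - (-8)·0) = (-4)·48 - (-16)·(-40) + (-40)·(-4) = -672 ≠ 0, so rank(C) = 3.
rank(C) = 3 = n, so the pair (A, B) is completely controllable.

3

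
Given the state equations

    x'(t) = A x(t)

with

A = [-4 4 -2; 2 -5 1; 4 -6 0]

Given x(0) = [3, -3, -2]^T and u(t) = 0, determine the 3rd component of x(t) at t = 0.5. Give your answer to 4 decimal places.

1.4330

det(sI - A) = s^3 - (tr A)s^2 + (M11 + M22 + M33)s - det A, where Mii is the 2×2 principal minor of A obtained by deleting row i and column i.
tr A = (-4) + (-5) + 0 = -9; M11 = (-5)·0 - 1·(-6) = 0 - (-6) = 6; M22 = (-4)·0 - (-2)·4 = 0 - (-8) = 8; M33 = (-4)·(-5) - 4·2 = 20 - 8 = 12; sum of minors = 26.
det A = (-4)·((-5)·0 - 1·(-6)) - 4·(2·0 - 1·4) + (-2)·(2·(-6) - (-5)·4) = (-4)·6 - 4·(-4) + (-2)·8 = -24.
So p(s) = det(sI - A) = s^3 + 9s^2 + 26s + 24.
Rational-root test: any integer root divides 24. Testing small divisors, s = -2 works: p(-2) = -8 + 36 + (-52) + 24 = 0, so (s + 2) is a factor.
Dividing, p(s) = (s + 2)(s^2 + 7s + 12).
Factor s^2 + 7s + 12: two numbers with sum -7 and product 12 are -3 and -4, so s^2 + 7s + 12 = (s + 3)(s + 4).
Hence p(s) = (s + 2) (s + 3) (s + 4), with roots -4, -3, -2.
The eigenvalues -4, -3, -2 are distinct and real, so A is diagonalisable and x(t) = e^{At} x(0) = V diag(e^{λ_i t}) V^{-1} x(0), where the columns of V are the eigenvectors.
λ = -4: A - (-4)I = [[0, 4, -2], [2, -1, 1], [4, -6, 4]]. v must be orthogonal to every row; (row 1) × (row 2) = [2, -4, -8], so take v_1 = [1, -2, -4]^T.
λ = -3: A - (-3)I = [[-1, 4, -2], [2, -2, 1], [4, -6, 3]]. v must be orthogonal to every row; (row 1) × (row 2) = [0, -3, -6], so take v_2 = [0, 1, 2]^T.
λ = -2: A - (-2)I = [[-2, 4, -2], [2, -3, 1], [4, -6, 2]]. v must be orthogonal to every row; (row 1) × (row 2) = [-2, -2, -2], so take v_3 = [-1, -1, -1]^T.
V = [v_1 v_2 v_3] = [[1, 0, -1], [-2, 1, -1], [-4, 2, -1]] has det V = 1, so V^{-1} = adj(V)/det V = [[1, -2, 1], [2, -5, 3], [0, -2, 1]].
Modal coordinates z(0) = V^{-1} x(0): 1·3 + (-2)·(-3) + 1·(-2) = 7; 2·3 + (-5)·(-3) + 3·(-2) = 15; 0·3 + (-2)·(-3) + 1·(-2) = 4; so z(0) = [7, 15, 4]^T.
x_3(t) = Σ_i (v_i)_3 · z_i(0) · e^{λ_i t} (row 3 of V times the modal terms).
x_3(0.5) = (-4)·7·e^{-4·0.5} + 2·15·e^{-3·0.5} + (-1)·4·e^{-2·0.5} = (-28)·0.135335 + 30·0.223130 + (-4)·0.367879 = 1.4330.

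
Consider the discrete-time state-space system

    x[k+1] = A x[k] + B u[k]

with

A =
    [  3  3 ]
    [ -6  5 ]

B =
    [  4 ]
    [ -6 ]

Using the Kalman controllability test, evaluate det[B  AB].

AB = [[-6], [-54]]
Controllability matrix C = [B  AB] = [[4, -6], [-6, -54]]
det(C) = 4·(-54) - (-6)·(-6) = -216 - 36 = -252
Since det(C) ≠ 0, rank(C) = 2 and the system is completely controllable.

-252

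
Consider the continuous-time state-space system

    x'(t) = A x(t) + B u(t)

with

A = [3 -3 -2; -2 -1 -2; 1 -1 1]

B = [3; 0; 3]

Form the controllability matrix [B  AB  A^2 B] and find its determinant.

486

AB = [[3], [-12], [6]]
A^2B = [[33], [-6], [21]]
Controllability matrix C = [B  AB  A^2B] = [[3, 3, 33], [0, -12, -6], [3, 6, 21]]
Expanding along the first row, det(C) = 3·((-12)·21 - (-6)·6) - 3·(0·21 - (-6)·3) + 33·(0·6 - (-12)·3) = 3·(-216) - 3·18 + 33·36 = 486
Since det(C) ≠ 0, rank(C) = 3 and the system is completely controllable.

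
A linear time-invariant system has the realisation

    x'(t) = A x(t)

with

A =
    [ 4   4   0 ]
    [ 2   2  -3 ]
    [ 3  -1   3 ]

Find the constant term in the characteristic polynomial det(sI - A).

Expand det(sI - A) for the 3×3 matrix.
p(s) = s^3 - 9s^2 + 15s + 48.
(Check: constant term = det(-A) = (-1)^3 det A = 48; coefficient of s^2 = -tr A = -9.)
The constant term is 48.

48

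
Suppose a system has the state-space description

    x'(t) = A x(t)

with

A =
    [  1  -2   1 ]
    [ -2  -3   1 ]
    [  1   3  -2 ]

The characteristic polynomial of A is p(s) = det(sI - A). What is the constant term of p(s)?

-6

Expand det(sI - A) for the 3×3 matrix.
p(s) = s^3 + 4s^2 - 7s - 6.
(Check: constant term = det(-A) = (-1)^3 det A = -6; coefficient of s^2 = -tr A = 4.)
The constant term is -6.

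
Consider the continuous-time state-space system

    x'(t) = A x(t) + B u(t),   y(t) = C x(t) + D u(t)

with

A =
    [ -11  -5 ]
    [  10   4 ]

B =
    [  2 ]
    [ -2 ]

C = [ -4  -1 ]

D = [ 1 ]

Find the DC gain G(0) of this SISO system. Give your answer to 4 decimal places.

0.0000

G(0) = C(-A)^{-1}B + D = -C A^{-1} B + D.
det A = 6, so A^{-1} = (1/6)·adj(A) = [[2/3, 5/6], [-5/3, -11/6]]
A^{-1} B = [-1/3, 1/3]^T
C A^{-1} B = 1
G(0) = D - C A^{-1} B = 1 - (1) = 0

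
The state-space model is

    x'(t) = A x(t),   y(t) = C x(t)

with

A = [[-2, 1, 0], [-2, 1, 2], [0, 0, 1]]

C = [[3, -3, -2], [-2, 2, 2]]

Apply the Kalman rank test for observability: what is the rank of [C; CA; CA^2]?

2

CA = [[0, 0, -8], [0, 0, 6]]
CA^2 = [[0, 0, -8], [0, 0, 6]]
Observability matrix O = [C; CA; CA^2] = [[3, -3, -2], [-2, 2, 2], [0, 0, -8], [0, 0, 6], [0, 0, -8], [0, 0, 6]]
The columns c1, c2, c3 of O are linearly dependent: c1 + c2 = 0 (check each entry), so rank(O) ≤ 2.
The 2×2 minor from rows 1, 2, columns 1, 3 is 3·2 - (-2)·(-2) = 6 - 4 = 2 ≠ 0, so rank(O) = 2.
rank(O) = 2 < n = 3, so the pair (A, C) is not completely observable.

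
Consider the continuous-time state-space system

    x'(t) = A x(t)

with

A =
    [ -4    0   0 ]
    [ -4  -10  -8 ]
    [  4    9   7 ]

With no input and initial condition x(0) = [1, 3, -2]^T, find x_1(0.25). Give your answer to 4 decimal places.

0.3679

det(sI - A) = s^3 - (tr A)s^2 + (M11 + M22 + M33)s - det A, where Mii is the 2×2 principal minor of A obtained by deleting row i and column i.
tr A = (-4) + (-10) + 7 = -7; M11 = (-10)·7 - (-8)·9 = -70 - (-72) = 2; M22 = (-4)·7 - 0·4 = -28 - 0 = -28; M33 = (-4)·(-10) - 0·(-4) = 40 - 0 = 40; sum of minors = 14.
det A = (-4)·((-10)·7 - (-8)·9) - 0·((-4)·7 - (-8)·4) + 0·((-4)·9 - (-10)·4) = (-4)·2 - 0·4 + 0·4 = -8.
So p(s) = det(sI - A) = s^3 + 7s^2 + 14s + 8.
Rational-root test: any integer root divides 8. Testing small divisors, s = -1 works: p(-1) = -1 + 7 + (-14) + 8 = 0, so (s + 1) is a factor.
Dividing, p(s) = (s + 1)(s^2 + 6s + 8).
Factor s^2 + 6s + 8: two numbers with sum -6 and product 8 are -2 and -4, so s^2 + 6s + 8 = (s + 2)(s + 4).
Hence p(s) = (s + 1) (s + 2) (s + 4), with roots -4, -2, -1.
The eigenvalues -4, -2, -1 are distinct and real, so A is diagonalisable and x(t) = e^{At} x(0) = V diag(e^{λ_i t}) V^{-1} x(0), where the columns of V are the eigenvectors.
λ = -4: A - (-4)I = [[0, 0, 0], [-4, -6, -8], [4, 9, 11]]. v must be orthogonal to every row; (row 2) × (row 3) = [6, 12, -12], so take v_1 = [-1, -2, 2]^T.
λ = -2: A - (-2)I = [[-2, 0, 0], [-4, -8, -8], [4, 9, 9]]. v must be orthogonal to every row; (row 1) × (row 2) = [0, -16, 16], so take v_2 = [0, 1, -1]^T.
λ = -1: A - (-1)I = [[-3, 0, 0], [-4, -9, -8], [4, 9, 8]]. v must be orthogonal to every row; (row 1) × (row 2) = [0, -24, 27], so take v_3 = [0, -8, 9]^T.
V = [v_1 v_2 v_3] = [[-1, 0, 0], [-2, 1, -8], [2, -1, 9]] has det V = -1, so V^{-1} = adj(V)/det V = [[-1, 0, 0], [-2, 9, 8], [0, 1, 1]].
Modal coordinates z(0) = V^{-1} x(0): (-1)·1 + 0·3 + 0·(-2) = -1; (-2)·1 + 9·3 + 8·(-2) = 9; 0·1 + 1·3 + 1·(-2) = 1; so z(0) = [-1, 9, 1]^T.
x_1(t) = Σ_i (v_i)_1 · z_i(0) · e^{λ_i t} (row 1 of V times the modal terms).
x_1(0.25) = (-1)·(-1)·e^{-4·0.25} + 0·9·e^{-2·0.25} + 0·1·e^{-1·0.25} = 1·0.367879 + 0·0.606531 + 0·0.778801 = 0.3679.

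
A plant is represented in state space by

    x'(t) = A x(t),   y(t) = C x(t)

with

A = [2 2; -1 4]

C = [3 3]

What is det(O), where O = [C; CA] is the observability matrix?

45

CA = [[3, 18]]
Observability matrix O = [C; CA] = [[3, 3], [3, 18]]
det(O) = 3·18 - 3·3 = 54 - 9 = 45
Since det(O) ≠ 0, rank(O) = 2 and the system is completely observable.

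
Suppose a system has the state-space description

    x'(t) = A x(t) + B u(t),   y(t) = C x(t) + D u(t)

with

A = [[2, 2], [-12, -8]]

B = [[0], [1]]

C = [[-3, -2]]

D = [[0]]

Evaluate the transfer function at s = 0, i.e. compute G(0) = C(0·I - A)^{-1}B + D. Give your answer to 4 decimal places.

-0.2500

G(0) = C(-A)^{-1}B + D = -C A^{-1} B + D.
det A = 8, so A^{-1} = (1/8)·adj(A) = [[-1, -1/4], [3/2, 1/4]]
A^{-1} B = [-1/4, 1/4]^T
C A^{-1} B = 1/4
G(0) = D - C A^{-1} B = 0 - (1/4) = -1/4 ≈ -0.2500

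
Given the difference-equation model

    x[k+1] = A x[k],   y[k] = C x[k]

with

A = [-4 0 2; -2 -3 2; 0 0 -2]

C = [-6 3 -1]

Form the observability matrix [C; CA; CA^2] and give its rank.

CA = [[18, -9, -4]]
CA^2 = [[-54, 27, 26]]
Observability matrix O = [C; CA; CA^2] = [[-6, 3, -1], [18, -9, -4], [-54, 27, 26]]
The columns c1, c2, c3 of O are linearly dependent: c1 + 2·c2 = 0 (check each entry), so rank(O) ≤ 2.
The 2×2 minor from rows 1, 2, columns 1, 3 is (-6)·(-4) - (-1)·18 = 24 - (-18) = 42 ≠ 0, so rank(O) = 2.
rank(O) = 2 < n = 3, so the pair (A, C) is not completely observable.

2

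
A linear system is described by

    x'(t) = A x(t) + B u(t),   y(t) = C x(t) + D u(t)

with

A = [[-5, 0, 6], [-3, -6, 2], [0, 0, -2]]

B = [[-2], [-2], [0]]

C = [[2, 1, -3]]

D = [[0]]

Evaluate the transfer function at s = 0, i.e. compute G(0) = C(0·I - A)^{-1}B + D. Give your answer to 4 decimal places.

G(0) = C(-A)^{-1}B + D = -C A^{-1} B + D.
det A = -60, so A^{-1} = (1/-60)·adj(A) = [[-1/5, 0, -3/5], [1/10, -1/6, 2/15], [0, 0, -1/2]]
A^{-1} B = [2/5, 2/15, 0]^T
C A^{-1} B = 14/15
G(0) = D - C A^{-1} B = 0 - (14/15) = -14/15 ≈ -0.9333

-0.9333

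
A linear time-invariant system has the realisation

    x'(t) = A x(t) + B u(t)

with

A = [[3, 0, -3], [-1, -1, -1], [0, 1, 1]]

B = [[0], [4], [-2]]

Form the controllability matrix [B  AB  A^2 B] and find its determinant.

120

AB = [[6], [-2], [2]]
A^2B = [[12], [-6], [0]]
Controllability matrix C = [B  AB  A^2B] = [[0, 6, 12], [4, -2, -6], [-2, 2, 0]]
Expanding along the first row, det(C) = 0·((-2)·0 - (-6)·2) - 6·(4·0 - (-6)·(-2)) + 12·(4·2 - (-2)·(-2)) = 0·12 - 6·(-12) + 12·4 = 120
Since det(C) ≠ 0, rank(C) = 3 and the system is completely controllable.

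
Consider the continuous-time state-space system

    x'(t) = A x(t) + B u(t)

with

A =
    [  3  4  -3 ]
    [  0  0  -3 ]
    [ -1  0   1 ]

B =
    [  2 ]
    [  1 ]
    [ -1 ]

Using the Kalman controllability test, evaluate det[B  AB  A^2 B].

49

AB = [[13], [3], [-3]]
A^2B = [[60], [9], [-16]]
Controllability matrix C = [B  AB  A^2B] = [[2, 13, 60], [1, 3, 9], [-1, -3, -16]]
Expanding along the first row, det(C) = 2·(3·(-16) - 9·(-3)) - 13·(1·(-16) - 9·(-1)) + 60·(1·(-3) - 3·(-1)) = 2·(-21) - 13·(-7) + 60·0 = 49
Since det(C) ≠ 0, rank(C) = 3 and the system is completely controllable.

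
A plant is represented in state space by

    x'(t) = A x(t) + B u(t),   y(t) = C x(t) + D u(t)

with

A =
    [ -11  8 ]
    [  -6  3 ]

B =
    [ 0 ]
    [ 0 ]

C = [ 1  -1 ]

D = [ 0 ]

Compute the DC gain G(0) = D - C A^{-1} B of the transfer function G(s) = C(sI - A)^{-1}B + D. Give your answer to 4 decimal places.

G(0) = C(-A)^{-1}B + D = -C A^{-1} B + D.
det A = 15, so A^{-1} = (1/15)·adj(A) = [[1/5, -8/15], [2/5, -11/15]]
A^{-1} B = [0, 0]^T
C A^{-1} B = 0
G(0) = D - C A^{-1} B = 0 - (0) = 0

0.0000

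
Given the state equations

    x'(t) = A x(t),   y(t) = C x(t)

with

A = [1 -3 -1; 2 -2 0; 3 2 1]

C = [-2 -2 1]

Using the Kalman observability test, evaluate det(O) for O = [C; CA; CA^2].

CA = [[-3, 12, 3]]
CA^2 = [[30, -9, 6]]
Observability matrix O = [C; CA; CA^2] = [[-2, -2, 1], [-3, 12, 3], [30, -9, 6]]
Expanding along the first row, det(O) = (-2)·(12·6 - 3·(-9)) - (-2)·((-3)·6 - 3·30) + 1·((-3)·(-9) - 12·30) = (-2)·99 - (-2)·(-108) + 1·(-333) = -747
Since det(O) ≠ 0, rank(O) = 3 and the system is completely observable.

-747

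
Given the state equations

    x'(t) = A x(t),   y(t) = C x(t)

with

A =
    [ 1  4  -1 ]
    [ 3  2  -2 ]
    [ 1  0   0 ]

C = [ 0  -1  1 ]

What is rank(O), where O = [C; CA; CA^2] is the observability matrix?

CA = [[-2, -2, 2]]
CA^2 = [[-6, -12, 6]]
Observability matrix O = [C; CA; CA^2] = [[0, -1, 1], [-2, -2, 2], [-6, -12, 6]]
det(O) = 0·((-2)·6 - 2·(-12)) - (-1)·((-2)·6 - 2·(-6)) + 1·((-2)·(-12) - (-2)·(-6)) = 0·12 - (-1)·0 + 1·12 = 12 ≠ 0, so rank(O) = 3.
rank(O) = 3 = n, so the pair (A, C) is completely observable.

3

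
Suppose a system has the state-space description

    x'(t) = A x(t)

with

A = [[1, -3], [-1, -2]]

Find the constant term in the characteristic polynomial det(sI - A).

For a 2×2 matrix, det(sI - A) = s^2 - (tr A)s + det A.
tr A = -1, det A = -5.
So p(s) = s^2 + s - 5.
The constant term is -5.

-5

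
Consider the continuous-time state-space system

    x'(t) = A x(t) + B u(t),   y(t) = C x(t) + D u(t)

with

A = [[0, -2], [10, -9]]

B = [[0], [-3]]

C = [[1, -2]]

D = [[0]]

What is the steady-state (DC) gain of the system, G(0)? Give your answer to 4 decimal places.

G(0) = C(-A)^{-1}B + D = -C A^{-1} B + D.
det A = 20, so A^{-1} = (1/20)·adj(A) = [[-9/20, 1/10], [-1/2, 0]]
A^{-1} B = [-3/10, 0]^T
C A^{-1} B = -3/10
G(0) = D - C A^{-1} B = 0 - (-3/10) = 3/10 ≈ 0.3000

0.3000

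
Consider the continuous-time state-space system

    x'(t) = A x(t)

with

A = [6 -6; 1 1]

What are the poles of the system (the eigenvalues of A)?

det(sI - A) = s^2 - (tr A)s + det A, with tr A = 6 + 1 = 7 and det A = 6·1 - (-6)·1 = 6 - (-6) = 12.
So p(s) = det(sI - A) = s^2 - 7s + 12.
Factor s^2 - 7s + 12: two numbers with sum 7 and product 12 are 4 and 3, so s^2 - 7s + 12 = (s - 4)(s - 3).
Hence p(s) = (s - 4) (s - 3), with roots 3, 4.
At least one eigenvalue has non-negative real part, so the system is not asymptotically stable.

3, 4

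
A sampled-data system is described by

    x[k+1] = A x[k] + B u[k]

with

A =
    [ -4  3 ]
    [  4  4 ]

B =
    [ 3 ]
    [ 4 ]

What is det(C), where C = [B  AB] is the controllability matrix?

84

AB = [[0], [28]]
Controllability matrix C = [B  AB] = [[3, 0], [4, 28]]
det(C) = 3·28 - 0·4 = 84 - 0 = 84
Since det(C) ≠ 0, rank(C) = 2 and the system is completely controllable.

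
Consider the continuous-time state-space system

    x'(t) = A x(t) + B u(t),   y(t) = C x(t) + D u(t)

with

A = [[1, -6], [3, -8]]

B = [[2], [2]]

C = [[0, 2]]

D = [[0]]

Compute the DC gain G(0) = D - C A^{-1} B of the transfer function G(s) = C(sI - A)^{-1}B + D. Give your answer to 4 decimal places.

0.8000

G(0) = C(-A)^{-1}B + D = -C A^{-1} B + D.
det A = 10, so A^{-1} = (1/10)·adj(A) = [[-4/5, 3/5], [-3/10, 1/10]]
A^{-1} B = [-2/5, -2/5]^T
C A^{-1} B = -4/5
G(0) = D - C A^{-1} B = 0 - (-4/5) = 4/5 ≈ 0.8000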